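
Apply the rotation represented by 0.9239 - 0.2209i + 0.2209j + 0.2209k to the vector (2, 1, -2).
(0.483, 0.414, -2.932)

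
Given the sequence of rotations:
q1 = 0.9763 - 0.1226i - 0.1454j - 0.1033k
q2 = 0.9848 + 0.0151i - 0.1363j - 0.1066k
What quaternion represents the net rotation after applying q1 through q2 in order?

q2 · q1 = 0.9325 - 0.1074i - 0.2616j - 0.2247k
0.9325 - 0.1074i - 0.2616j - 0.2247k


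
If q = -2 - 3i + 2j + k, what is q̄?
-2 + 3i - 2j - k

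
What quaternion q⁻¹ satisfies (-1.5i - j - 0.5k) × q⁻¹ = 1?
0.4286i + 0.2857j + 0.1429k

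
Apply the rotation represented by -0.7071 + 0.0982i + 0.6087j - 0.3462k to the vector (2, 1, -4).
(3.384, 3.09, 0.067)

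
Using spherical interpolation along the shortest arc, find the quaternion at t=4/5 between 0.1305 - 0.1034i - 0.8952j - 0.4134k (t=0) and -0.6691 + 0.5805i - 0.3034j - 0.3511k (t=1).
-0.5638 + 0.4918i - 0.5101j - 0.4243k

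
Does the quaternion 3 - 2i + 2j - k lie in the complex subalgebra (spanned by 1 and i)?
No. The quaternion 3 - 2i + 2j - k has j-coefficient y = 2 and k-coefficient z = -1, not both zero, so it does not lie in the complex subalgebra spanned by 1 and i.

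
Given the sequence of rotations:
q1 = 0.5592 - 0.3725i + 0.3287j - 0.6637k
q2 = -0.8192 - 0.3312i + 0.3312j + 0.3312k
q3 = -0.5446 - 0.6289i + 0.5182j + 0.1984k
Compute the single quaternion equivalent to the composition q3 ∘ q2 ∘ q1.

q2 · q1 = -0.4705 - 0.2087i - 0.4273j + 0.7434k
q3 · q2 · q1 = 0.1989 + 0.8796i + 0.415j - 0.1213k
0.1989 + 0.8796i + 0.415j - 0.1213k


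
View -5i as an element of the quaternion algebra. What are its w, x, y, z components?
0 - 5i + 0j + 0k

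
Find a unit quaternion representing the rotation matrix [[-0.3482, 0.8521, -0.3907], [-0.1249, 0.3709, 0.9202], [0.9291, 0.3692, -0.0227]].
-0.5 + 0.2755i + 0.6599j + 0.4885k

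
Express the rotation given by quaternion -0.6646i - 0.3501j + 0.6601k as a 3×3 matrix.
[[-0.1166, 0.4654, -0.8774], [0.4654, -0.7549, -0.4622], [-0.8774, -0.4622, -0.1285]]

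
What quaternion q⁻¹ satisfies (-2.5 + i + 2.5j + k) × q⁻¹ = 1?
-0.1724 - 0.069i - 0.1724j - 0.069k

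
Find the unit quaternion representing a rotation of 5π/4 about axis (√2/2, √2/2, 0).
-0.3827 + 0.6533i + 0.6533j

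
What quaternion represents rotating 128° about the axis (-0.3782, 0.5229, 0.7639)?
0.4384 - 0.3399i + 0.47j + 0.6866k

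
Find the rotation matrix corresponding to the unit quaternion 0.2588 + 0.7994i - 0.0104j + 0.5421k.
[[0.412, -0.2972, 0.8613], [0.264, -0.8658, -0.425], [0.8721, 0.4025, -0.2783]]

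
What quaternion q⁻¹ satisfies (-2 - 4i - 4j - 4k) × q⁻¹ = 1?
-0.0385 + 0.0769i + 0.0769j + 0.0769k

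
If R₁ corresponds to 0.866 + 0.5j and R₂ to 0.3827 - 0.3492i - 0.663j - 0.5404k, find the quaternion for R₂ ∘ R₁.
0.6629 - 0.0322i - 0.3828j - 0.6426k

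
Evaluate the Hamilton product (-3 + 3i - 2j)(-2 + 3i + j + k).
-1 - 17i - 2j + 6k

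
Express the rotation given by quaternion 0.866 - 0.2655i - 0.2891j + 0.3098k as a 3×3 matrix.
[[0.6409, -0.3831, -0.6652], [0.6901, 0.6671, 0.2807], [0.3362, -0.639, 0.6919]]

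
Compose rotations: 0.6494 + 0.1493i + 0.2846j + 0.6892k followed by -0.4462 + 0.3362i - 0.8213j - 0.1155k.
-0.0266 - 0.3815i - 0.9093j - 0.1642k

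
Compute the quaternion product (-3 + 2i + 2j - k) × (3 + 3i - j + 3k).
-10 + 2i - 20k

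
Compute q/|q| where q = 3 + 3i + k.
0.6882 + 0.6882i + 0.2294k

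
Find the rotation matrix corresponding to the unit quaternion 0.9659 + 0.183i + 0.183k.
[[0.933, -0.3535, 0.067], [0.3535, 0.866, -0.3535], [0.067, 0.3535, 0.933]]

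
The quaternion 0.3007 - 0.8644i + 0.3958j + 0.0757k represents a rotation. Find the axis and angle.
axis = (-0.9063, 0.415, 0.0794), θ = 145°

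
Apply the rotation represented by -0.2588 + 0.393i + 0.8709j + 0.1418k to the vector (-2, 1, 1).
(1.533, -0.121, -1.907)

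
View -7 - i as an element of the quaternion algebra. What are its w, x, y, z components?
-7 - i + 0j + 0k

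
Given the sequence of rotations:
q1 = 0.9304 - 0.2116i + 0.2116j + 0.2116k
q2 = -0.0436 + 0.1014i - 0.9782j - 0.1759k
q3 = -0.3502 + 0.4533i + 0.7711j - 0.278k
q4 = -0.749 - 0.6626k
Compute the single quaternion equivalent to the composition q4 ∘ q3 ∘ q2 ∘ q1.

q2 · q1 = 0.2251 - 0.0662i - 0.9036j - 0.3584k
q3 · q2 · q1 = 0.5483 - 0.4023i + 0.6709j - 0.2956k
q4 · q3 · q2 · q1 = -0.6065 + 0.7459i - 0.2359j - 0.1419k
-0.6065 + 0.7459i - 0.2359j - 0.1419k


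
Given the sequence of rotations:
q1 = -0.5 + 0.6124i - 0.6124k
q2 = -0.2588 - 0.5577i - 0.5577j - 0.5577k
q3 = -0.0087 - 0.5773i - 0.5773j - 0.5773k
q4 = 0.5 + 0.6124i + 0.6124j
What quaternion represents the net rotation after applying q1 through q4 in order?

q2 · q1 = 0.1294 + 0.4619i - 0.4042j + 0.7789k
q3 · q2 · q1 = 0.4818 - 0.7617i + 0.1118j + 0.4185k
q4 · q3 · q2 · q1 = 0.6389 + 0.1705i + 0.0947j + 0.7442k
0.6389 + 0.1705i + 0.0947j + 0.7442k


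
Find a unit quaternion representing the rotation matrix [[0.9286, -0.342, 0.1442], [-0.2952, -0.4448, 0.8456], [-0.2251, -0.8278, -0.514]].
-0.4924 + 0.8496i - 0.1875j - 0.0238k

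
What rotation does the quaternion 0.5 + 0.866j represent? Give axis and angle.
axis = (0, 1, 0), θ = 2π/3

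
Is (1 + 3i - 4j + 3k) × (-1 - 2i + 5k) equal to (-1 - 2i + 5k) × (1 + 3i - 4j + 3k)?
No: pq = -10 - 25i - 17j - 6k ≠ -10 + 15i + 25j + 10k = qp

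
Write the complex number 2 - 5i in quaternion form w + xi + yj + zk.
2 - 5i + 0j + 0k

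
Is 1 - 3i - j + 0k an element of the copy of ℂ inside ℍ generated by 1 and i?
No. The quaternion 1 - 3i - j has j-coefficient y = -1 and k-coefficient z = 0, not both zero, so it does not lie in the complex subalgebra spanned by 1 and i.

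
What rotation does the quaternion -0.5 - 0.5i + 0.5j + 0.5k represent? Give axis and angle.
axis = (-√3/3, √3/3, √3/3), θ = 4π/3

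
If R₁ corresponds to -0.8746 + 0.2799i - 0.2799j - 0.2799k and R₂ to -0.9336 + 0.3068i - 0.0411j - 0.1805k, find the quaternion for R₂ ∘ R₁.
0.6686 - 0.5687i + 0.3326j + 0.3448k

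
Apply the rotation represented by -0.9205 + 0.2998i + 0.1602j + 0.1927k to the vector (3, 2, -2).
(3.884, -0.512, -1.287)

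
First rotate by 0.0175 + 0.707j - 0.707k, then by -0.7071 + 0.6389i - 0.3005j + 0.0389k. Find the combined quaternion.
0.2276 + 0.1961i - 0.0535j + 0.9523k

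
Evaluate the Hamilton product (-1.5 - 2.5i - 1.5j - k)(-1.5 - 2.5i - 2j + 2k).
-5 + 2.5i + 12.75j - 0.25k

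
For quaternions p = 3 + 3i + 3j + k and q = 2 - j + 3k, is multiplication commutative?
No: pq = 6 + 16i - 6j + 8k ≠ 6 - 4i + 12j + 14k = qp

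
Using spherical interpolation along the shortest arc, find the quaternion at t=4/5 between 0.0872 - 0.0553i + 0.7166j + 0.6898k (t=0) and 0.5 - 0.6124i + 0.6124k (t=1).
0.45 - 0.5388i + 0.172j + 0.6911k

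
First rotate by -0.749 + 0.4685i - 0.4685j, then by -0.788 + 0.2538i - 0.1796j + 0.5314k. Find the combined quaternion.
0.3872 - 0.3103i + 0.7527j - 0.4328k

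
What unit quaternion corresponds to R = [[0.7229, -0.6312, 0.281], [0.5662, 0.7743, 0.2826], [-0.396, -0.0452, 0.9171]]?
0.9239 - 0.0887i + 0.1832j + 0.324k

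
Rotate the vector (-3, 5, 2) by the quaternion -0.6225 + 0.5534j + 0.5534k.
(2.742, 5.229, 1.771)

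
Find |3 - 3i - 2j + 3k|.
√31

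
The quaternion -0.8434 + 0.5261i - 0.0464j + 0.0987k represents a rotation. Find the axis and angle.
axis = (0.9792, -0.0864, 0.1837), θ = 295°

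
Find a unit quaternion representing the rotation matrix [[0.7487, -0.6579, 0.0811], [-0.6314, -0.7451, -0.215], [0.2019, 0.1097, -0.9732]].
0.0872 + 0.931i - 0.3462j + 0.076k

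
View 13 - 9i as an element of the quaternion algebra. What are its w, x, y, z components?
13 - 9i + 0j + 0k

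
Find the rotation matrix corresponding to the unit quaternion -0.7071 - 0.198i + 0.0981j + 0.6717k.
[[0.0784, 0.9111, -0.4047], [-0.9888, 0.0192, -0.1482], [-0.1273, 0.4118, 0.9023]]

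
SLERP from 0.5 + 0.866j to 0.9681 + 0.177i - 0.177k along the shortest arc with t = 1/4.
0.7008 + 0.0532i + 0.7094j - 0.0532k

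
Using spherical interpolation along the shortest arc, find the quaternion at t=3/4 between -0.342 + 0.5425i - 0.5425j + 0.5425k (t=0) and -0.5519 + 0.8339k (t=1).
-0.5354 + 0.1534i - 0.1534j + 0.8163k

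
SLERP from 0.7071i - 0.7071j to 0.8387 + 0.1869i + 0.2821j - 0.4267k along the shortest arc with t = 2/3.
-0.7084 + 0.1826i - 0.5788j + 0.3604k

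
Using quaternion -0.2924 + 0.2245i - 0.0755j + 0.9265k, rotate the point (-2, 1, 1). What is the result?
(2.424, 0.325, -0.127)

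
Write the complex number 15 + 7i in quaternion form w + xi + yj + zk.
15 + 7i + 0j + 0k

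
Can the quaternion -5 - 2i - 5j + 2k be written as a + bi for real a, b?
No. The quaternion -5 - 2i - 5j + 2k has j-coefficient y = -5 and k-coefficient z = 2, not both zero, so it does not lie in the complex subalgebra spanned by 1 and i.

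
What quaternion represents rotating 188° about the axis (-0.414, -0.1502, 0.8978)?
-0.0698 - 0.413i - 0.1498j + 0.8956k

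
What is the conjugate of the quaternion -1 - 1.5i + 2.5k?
-1 + 1.5i - 2.5k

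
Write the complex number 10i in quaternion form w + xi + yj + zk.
0 + 10i + 0j + 0k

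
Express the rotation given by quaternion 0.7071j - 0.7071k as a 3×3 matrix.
[[-1, 0, 0], [0, 0, -1], [0, -1, 0]]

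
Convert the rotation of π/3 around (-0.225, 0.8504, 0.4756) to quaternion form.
0.866 - 0.1125i + 0.4252j + 0.2378k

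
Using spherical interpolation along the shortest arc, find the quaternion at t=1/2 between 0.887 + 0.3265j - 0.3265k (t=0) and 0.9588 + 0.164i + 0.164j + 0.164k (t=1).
0.9595 + 0.0852i + 0.255j - 0.0845k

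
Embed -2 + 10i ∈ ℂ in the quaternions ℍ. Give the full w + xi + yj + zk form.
-2 + 10i + 0j + 0k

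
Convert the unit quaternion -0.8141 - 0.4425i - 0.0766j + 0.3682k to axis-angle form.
axis = (-0.762, -0.1319, 0.634), θ = 289°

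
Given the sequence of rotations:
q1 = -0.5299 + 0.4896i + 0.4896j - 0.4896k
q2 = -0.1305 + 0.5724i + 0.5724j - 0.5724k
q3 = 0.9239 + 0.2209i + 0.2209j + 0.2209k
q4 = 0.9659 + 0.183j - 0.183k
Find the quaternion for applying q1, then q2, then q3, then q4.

q2 · q1 = -0.7716 - 0.3672i - 0.3672j + 0.3672k
q3 · q2 · q1 = -0.6318 - 0.3475i - 0.6719j + 0.1688k
q4 · q3 · q2 · q1 = -0.4564 - 0.4277i - 0.701j + 0.3423k
-0.4564 - 0.4277i - 0.701j + 0.3423k


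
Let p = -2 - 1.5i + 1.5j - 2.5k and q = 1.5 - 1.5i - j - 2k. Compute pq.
-8.75 - 4.75i + 5j + 4k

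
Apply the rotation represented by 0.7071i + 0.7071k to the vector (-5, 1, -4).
(-4, -1, -5)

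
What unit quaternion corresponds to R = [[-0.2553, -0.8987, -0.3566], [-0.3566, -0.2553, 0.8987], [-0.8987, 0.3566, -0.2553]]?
0.2419 - 0.5602i + 0.5602j + 0.5602k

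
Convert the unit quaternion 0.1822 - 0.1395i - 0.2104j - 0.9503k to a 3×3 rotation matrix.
[[-0.8947, 0.405, 0.1885], [-0.2876, -0.8451, 0.4507], [0.3418, 0.3491, 0.8725]]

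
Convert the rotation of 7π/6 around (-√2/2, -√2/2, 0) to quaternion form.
-0.2588 - 0.683i - 0.683j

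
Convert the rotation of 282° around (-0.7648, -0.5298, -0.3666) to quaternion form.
-0.7771 - 0.4813i - 0.3334j - 0.2307k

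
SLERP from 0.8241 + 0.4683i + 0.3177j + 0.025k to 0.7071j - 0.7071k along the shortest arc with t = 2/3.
0.3695 + 0.21i + 0.7123j - 0.5586k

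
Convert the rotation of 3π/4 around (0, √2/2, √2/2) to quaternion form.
0.3827 + 0.6533j + 0.6533k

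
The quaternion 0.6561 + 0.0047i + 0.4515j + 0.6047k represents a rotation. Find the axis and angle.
axis = (0.0062, 0.5983, 0.8013), θ = 98°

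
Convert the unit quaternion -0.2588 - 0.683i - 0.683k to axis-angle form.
axis = (-√2/2, 0, -√2/2), θ = 7π/6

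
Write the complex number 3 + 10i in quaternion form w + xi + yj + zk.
3 + 10i + 0j + 0k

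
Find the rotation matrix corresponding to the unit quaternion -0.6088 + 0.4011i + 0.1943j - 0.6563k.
[[0.063, -0.6432, -0.7631], [0.955, -0.1832, 0.2333], [-0.2899, -0.7434, 0.6027]]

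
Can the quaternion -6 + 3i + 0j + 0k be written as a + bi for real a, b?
Yes. The quaternion -6 + 3i has j- and k-coefficients y = z = 0, so it lies in the complex subalgebra spanned by 1 and i.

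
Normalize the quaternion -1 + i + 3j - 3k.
-0.2236 + 0.2236i + 0.6708j - 0.6708k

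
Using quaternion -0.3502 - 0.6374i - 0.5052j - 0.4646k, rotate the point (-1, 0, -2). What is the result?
(-1.95, -1.015, 0.408)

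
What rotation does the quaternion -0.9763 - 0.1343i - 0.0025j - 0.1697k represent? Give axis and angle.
axis = (-0.6205, -0.0116, -0.7841), θ = 335°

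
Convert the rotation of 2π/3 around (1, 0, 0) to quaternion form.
0.5 + 0.866i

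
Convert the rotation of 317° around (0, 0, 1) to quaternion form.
-0.9304 + 0.3665k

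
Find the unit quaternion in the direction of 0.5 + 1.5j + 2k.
0.1961 + 0.5883j + 0.7845k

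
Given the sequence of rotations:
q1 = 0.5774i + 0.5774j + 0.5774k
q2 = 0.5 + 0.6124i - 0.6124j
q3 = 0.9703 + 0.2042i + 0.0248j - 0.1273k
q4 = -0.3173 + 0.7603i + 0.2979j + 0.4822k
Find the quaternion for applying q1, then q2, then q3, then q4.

q2 · q1 = -0.0649i - 0.0649j + 0.9959k
q3 · q2 · q1 = 0.1416 - 0.0465i - 0.2581j + 0.9547k
q4 · q3 · q2 · q1 = -0.393 + 0.5313i - 0.6242j - 0.417k
-0.393 + 0.5313i - 0.6242j - 0.417k


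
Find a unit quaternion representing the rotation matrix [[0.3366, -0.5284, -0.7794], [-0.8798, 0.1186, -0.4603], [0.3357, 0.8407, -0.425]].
0.5075 + 0.6409i - 0.5493j - 0.1731k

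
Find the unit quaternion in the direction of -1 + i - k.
-0.5774 + 0.5774i - 0.5774k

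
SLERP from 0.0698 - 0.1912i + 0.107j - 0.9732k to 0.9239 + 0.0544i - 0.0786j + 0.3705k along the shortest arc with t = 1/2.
-0.5267 - 0.1514i + 0.1145j - 0.8286k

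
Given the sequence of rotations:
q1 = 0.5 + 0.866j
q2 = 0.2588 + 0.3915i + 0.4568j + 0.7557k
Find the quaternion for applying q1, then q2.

q2 · q1 = -0.2662 - 0.4587i + 0.4525j + 0.7169k
-0.2662 - 0.4587i + 0.4525j + 0.7169k


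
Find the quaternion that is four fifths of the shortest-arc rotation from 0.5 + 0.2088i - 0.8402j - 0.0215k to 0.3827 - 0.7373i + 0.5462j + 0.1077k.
-0.2086 + 0.6927i - 0.6832j - 0.099k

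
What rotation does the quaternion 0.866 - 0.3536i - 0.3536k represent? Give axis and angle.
axis = (-√2/2, 0, -√2/2), θ = π/3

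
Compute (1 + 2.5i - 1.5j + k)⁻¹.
0.0952 - 0.2381i + 0.1429j - 0.0952k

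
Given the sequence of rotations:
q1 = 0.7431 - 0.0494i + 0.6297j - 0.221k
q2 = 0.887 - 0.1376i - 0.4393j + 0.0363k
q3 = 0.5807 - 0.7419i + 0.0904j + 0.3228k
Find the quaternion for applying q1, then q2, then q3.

q2 · q1 = 0.937 - 0.0718i + 0.1999j - 0.2774k
q3 · q2 · q1 = 0.5623 - 0.8265i - 0.0282j - 0.0004k
0.5623 - 0.8265i - 0.0282j - 0.0004k


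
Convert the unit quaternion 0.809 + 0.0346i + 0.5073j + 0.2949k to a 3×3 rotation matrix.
[[0.3114, -0.442, 0.8412], [0.5123, 0.8237, 0.2432], [-0.8004, 0.3552, 0.4829]]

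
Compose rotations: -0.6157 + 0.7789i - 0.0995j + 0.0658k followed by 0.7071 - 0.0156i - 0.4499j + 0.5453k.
-0.5039 + 0.585i + 0.6324j + 0.0628k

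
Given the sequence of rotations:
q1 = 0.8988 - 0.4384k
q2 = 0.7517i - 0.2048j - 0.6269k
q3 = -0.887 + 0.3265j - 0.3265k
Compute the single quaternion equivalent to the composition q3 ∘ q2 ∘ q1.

q2 · q1 = -0.2748 + 0.7654i + 0.1455j - 0.5635k
q3 · q2 · q1 = 0.0123 - 0.8154i - 0.4687j + 0.3396k
0.0123 - 0.8154i - 0.4687j + 0.3396k


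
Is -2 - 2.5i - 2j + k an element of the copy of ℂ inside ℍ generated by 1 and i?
No. The quaternion -2 - 2.5i - 2j + k has j-coefficient y = -2 and k-coefficient z = 1, not both zero, so it does not lie in the complex subalgebra spanned by 1 and i.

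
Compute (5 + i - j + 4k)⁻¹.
0.1163 - 0.0233i + 0.0233j - 0.093k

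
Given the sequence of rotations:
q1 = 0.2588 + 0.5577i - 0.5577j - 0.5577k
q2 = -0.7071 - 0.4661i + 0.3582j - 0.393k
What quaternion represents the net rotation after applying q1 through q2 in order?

q2 · q1 = 0.0575 - 0.9339i + 0.0079j + 0.3528k
0.0575 - 0.9339i + 0.0079j + 0.3528k


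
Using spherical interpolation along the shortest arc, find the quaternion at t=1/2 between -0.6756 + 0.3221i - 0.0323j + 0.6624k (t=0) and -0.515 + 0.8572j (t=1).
-0.7327 + 0.1982i + 0.5076j + 0.4076k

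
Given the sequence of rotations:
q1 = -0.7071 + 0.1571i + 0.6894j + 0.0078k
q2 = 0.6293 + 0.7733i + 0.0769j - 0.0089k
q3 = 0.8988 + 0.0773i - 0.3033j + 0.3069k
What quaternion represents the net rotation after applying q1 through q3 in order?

q2 · q1 = -0.6194 - 0.4412i + 0.372j + 0.5322k
q3 · q2 · q1 = -0.5731 - 0.72i + 0.3457j + 0.1832k
-0.5731 - 0.72i + 0.3457j + 0.1832k


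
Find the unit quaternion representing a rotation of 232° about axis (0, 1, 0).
-0.4384 + 0.8988j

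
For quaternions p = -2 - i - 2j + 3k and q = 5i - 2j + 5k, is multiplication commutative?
No: pq = -14 - 14i + 24j + 2k ≠ -14 - 6i - 16j - 22k = qp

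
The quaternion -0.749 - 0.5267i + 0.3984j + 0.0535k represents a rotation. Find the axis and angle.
axis = (-0.7949, 0.6013, 0.0807), θ = 277°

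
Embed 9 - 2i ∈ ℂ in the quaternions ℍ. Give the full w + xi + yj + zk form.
9 - 2i + 0j + 0k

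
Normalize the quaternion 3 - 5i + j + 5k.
0.3873 - 0.6455i + 0.1291j + 0.6455k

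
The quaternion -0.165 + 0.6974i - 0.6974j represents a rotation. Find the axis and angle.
axis = (√2/2, -√2/2, 0), θ = 199°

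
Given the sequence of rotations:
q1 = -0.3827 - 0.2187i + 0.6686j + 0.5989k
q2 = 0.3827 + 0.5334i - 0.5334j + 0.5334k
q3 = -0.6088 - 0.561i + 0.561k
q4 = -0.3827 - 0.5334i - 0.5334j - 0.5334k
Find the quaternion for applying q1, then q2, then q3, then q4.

q2 · q1 = 0.0074 - 0.9639i + 0.0239j + 0.265k
q3 · q2 · q1 = -0.6939 + 0.5693i - 0.4066j - 0.1706k
q4 · q3 · q2 · q1 = 0.2613 + 0.0264i + 0.1311j + 0.956k
0.2613 + 0.0264i + 0.1311j + 0.956k


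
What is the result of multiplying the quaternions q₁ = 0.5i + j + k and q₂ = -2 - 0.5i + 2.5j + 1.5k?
-3.75 - 2i - 3.25j - 0.25k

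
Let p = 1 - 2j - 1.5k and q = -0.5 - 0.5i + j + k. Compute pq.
3 - i + 2.75j + 0.75k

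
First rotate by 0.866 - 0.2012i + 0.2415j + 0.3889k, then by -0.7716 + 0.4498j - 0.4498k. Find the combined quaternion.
-0.6019 + 0.4388i + 0.2937j - 0.5991k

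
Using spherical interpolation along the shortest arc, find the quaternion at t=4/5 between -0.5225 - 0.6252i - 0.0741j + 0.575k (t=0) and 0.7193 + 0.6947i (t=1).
-0.7008 - 0.7026i - 0.0158j + 0.1226k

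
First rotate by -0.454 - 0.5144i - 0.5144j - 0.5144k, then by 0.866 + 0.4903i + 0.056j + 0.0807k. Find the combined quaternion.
-0.0706 - 0.6554i - 0.2602j - 0.7055k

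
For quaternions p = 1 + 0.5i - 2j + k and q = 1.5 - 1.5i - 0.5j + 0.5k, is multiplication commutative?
No: pq = 0.75 - 1.25i - 5.25j - 1.25k ≠ 0.75 - 0.25i - 1.75j + 5.25k = qp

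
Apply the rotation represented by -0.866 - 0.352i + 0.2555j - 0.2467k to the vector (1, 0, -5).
(2.092, 3.926, -2.492)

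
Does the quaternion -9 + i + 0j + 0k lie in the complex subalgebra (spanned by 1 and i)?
Yes. The quaternion -9 + i has j- and k-coefficients y = z = 0, so it lies in the complex subalgebra spanned by 1 and i.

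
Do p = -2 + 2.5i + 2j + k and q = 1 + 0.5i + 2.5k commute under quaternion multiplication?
No: pq = -5.75 + 6.5i - 3.75j - 5k ≠ -5.75 - 3.5i + 7.75j - 3k = qp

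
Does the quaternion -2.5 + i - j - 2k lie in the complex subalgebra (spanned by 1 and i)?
No. The quaternion -2.5 + i - j - 2k has j-coefficient y = -1 and k-coefficient z = -2, not both zero, so it does not lie in the complex subalgebra spanned by 1 and i.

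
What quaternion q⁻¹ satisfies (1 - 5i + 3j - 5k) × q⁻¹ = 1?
0.0167 + 0.0833i - 0.05j + 0.0833k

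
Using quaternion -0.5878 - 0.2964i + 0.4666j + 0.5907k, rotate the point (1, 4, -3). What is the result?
(4.234, -1.074, 2.631)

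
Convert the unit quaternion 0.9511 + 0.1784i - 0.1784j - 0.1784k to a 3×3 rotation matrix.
[[0.8727, 0.2757, -0.403], [-0.403, 0.8727, -0.2757], [0.2757, 0.403, 0.8727]]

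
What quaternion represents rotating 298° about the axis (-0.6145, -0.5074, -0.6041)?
-0.8572 - 0.3165i - 0.2613j - 0.3111k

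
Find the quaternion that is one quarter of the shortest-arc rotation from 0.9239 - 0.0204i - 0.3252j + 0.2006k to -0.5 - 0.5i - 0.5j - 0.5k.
0.9285 + 0.1396i - 0.1151j + 0.3242k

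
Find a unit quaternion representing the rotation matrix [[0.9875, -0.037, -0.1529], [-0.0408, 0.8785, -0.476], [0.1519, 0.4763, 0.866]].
0.9659 + 0.2465i - 0.0789j - 0.001k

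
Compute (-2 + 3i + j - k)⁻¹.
-0.1333 - 0.2i - 0.0667j + 0.0667k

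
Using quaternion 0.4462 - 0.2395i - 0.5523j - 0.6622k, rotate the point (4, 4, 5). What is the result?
(0.595, 3.453, 6.687)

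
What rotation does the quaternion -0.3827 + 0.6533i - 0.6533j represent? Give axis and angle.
axis = (√2/2, -√2/2, 0), θ = 5π/4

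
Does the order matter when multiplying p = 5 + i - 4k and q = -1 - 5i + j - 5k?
Yes: pq = -20 - 22i + 30j - 20k ≠ -20 - 30i - 20j - 22k = qp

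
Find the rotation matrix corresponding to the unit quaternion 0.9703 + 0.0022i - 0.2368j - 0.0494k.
[[0.883, 0.0948, -0.4598], [-0.0969, 0.9951, 0.0191], [0.4593, 0.0277, 0.8878]]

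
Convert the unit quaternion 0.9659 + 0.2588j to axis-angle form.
axis = (0, 1, 0), θ = π/6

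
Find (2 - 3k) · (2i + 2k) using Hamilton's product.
6 + 4i - 6j + 4k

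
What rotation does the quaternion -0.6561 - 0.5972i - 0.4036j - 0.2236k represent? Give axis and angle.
axis = (-0.7913, -0.5348, -0.2963), θ = 262°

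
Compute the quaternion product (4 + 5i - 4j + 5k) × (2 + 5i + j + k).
-18 + 21i + 16j + 39k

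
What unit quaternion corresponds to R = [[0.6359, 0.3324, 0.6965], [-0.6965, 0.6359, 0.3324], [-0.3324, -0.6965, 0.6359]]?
0.8526 - 0.3017i + 0.3017j - 0.3017k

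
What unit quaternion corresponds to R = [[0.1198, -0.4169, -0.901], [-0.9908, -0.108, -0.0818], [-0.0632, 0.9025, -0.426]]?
0.3827 + 0.643i - 0.5473j - 0.3749k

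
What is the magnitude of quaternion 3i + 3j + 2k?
√22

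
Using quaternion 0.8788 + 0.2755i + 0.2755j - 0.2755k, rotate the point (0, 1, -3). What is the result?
(-0.361, 2.604, -1.757)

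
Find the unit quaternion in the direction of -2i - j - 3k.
-0.5345i - 0.2673j - 0.8018k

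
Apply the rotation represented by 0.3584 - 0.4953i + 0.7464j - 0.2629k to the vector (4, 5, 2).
(-2.174, -1.931, -6.046)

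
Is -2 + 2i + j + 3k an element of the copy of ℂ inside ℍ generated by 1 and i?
No. The quaternion -2 + 2i + j + 3k has j-coefficient y = 1 and k-coefficient z = 3, not both zero, so it does not lie in the complex subalgebra spanned by 1 and i.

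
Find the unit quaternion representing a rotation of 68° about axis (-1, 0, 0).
0.829 - 0.5592i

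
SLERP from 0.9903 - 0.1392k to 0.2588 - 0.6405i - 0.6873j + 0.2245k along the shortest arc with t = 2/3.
0.6476 - 0.5132i - 0.5507j + 0.118k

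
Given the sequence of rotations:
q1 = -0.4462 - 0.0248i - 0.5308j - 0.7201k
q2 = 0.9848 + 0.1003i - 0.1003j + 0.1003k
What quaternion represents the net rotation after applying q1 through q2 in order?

q2 · q1 = -0.4179 + 0.0563i - 0.4082j - 0.8096k
-0.4179 + 0.0563i - 0.4082j - 0.8096k


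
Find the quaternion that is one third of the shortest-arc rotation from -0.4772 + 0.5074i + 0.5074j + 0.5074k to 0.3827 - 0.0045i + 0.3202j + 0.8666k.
-0.2056 + 0.3829i + 0.5155j + 0.7385k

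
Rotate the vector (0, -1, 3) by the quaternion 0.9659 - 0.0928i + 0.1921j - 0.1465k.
(0.948, -0.571, 2.962)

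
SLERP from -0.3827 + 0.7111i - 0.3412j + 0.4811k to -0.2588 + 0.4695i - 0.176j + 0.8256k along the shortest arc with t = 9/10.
-0.2743 + 0.4994i - 0.195j + 0.7983k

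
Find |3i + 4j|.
5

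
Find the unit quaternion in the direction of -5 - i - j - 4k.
-0.7625 - 0.1525i - 0.1525j - 0.61k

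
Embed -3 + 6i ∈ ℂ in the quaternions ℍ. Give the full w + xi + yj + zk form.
-3 + 6i + 0j + 0k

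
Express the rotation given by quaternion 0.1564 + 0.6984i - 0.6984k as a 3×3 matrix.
[[0.0245, 0.2185, -0.9755], [-0.2185, -0.9511, -0.2185], [-0.9755, 0.2185, 0.0245]]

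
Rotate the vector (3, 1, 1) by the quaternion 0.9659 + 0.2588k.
(2.098, 2.366, 1)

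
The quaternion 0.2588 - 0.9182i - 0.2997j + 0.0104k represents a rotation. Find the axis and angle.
axis = (-0.9506, -0.3103, 0.0108), θ = 5π/6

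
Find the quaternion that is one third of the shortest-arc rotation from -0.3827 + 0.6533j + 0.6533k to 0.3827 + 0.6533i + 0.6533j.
-0.1358 + 0.283i + 0.7978j + 0.5148k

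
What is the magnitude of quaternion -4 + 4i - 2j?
6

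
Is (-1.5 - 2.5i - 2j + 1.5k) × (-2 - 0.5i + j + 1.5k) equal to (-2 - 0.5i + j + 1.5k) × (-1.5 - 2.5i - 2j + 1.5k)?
No: pq = 1.5 + 1.25i + 5.5j - 8.75k ≠ 1.5 + 10.25i - 0.5j - 1.75k = qp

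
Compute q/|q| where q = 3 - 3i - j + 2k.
0.6255 - 0.6255i - 0.2085j + 0.417k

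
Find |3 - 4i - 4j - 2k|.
√45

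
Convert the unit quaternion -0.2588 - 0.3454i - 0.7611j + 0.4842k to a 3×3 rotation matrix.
[[-0.6274, 0.7764, 0.0595], [0.2751, 0.2925, -0.9158], [-0.7284, -0.5583, -0.3971]]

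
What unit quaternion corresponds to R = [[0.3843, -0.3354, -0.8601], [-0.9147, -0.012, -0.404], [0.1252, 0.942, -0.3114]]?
0.515 + 0.6534i - 0.4783j - 0.2812k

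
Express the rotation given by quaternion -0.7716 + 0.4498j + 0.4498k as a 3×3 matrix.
[[0.1907, 0.6941, -0.6941], [-0.6941, 0.5954, 0.4046], [0.6941, 0.4046, 0.5954]]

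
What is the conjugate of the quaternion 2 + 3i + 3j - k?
2 - 3i - 3j + k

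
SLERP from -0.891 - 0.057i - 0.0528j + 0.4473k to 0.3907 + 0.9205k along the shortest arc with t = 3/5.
-0.1985 - 0.0324i - 0.03j + 0.9791k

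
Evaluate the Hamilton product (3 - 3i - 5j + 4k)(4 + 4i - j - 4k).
35 + 24i - 19j + 27k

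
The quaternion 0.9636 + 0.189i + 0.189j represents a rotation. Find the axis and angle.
axis = (√2/2, √2/2, 0), θ = 31°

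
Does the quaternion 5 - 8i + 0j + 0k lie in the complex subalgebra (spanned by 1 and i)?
Yes. The quaternion 5 - 8i has j- and k-coefficients y = z = 0, so it lies in the complex subalgebra spanned by 1 and i.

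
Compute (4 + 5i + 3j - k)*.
4 - 5i - 3j + k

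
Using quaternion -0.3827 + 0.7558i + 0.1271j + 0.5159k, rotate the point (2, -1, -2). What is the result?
(-1.081, -1.15, 2.551)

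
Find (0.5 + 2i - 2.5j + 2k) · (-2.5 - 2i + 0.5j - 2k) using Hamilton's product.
8 - 2i + 6.5j - 10k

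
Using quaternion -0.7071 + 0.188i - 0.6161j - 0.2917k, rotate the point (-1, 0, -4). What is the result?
(-3.117, -2.682, 0.3)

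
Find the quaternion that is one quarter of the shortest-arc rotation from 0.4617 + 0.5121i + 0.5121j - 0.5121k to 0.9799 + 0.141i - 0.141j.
0.6794 + 0.4652i + 0.3792j - 0.4222k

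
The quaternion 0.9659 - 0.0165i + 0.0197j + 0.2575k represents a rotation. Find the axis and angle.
axis = (-0.0638, 0.0761, 0.9951), θ = π/6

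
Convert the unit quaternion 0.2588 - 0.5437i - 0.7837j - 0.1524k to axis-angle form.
axis = (-0.5629, -0.8113, -0.1578), θ = 5π/6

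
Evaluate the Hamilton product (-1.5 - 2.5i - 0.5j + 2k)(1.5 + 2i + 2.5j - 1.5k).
7 - 11i - 4.25j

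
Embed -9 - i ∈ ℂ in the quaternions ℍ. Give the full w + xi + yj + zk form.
-9 - i + 0j + 0k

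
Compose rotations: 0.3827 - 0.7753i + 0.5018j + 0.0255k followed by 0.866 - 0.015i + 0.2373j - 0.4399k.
0.2119 - 0.4504i + 0.8668j + 0.0302k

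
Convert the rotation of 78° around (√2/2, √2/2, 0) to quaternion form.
0.7771 + 0.445i + 0.445j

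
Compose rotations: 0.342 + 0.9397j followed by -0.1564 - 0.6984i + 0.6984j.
-0.7098 - 0.2389i + 0.0919j - 0.6563k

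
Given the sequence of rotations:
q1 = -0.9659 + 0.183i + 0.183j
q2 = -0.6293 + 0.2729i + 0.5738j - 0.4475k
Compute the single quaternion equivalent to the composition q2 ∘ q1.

q2 · q1 = 0.4529 - 0.2969i - 0.7513j + 0.3772k
0.4529 - 0.2969i - 0.7513j + 0.3772k


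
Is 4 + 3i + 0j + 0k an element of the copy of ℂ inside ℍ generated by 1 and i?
Yes. The quaternion 4 + 3i has j- and k-coefficients y = z = 0, so it lies in the complex subalgebra spanned by 1 and i.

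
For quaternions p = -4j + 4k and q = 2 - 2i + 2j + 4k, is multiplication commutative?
No: pq = -8 - 24i - 16j ≠ -8 + 24i + 16k = qp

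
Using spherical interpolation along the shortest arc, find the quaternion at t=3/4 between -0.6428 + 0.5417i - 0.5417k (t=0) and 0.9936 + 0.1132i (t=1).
-0.9854 + 0.0659i - 0.1569k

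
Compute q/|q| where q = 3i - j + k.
0.9045i - 0.3015j + 0.3015k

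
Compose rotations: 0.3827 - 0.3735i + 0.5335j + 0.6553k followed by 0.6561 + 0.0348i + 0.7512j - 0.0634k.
-0.0951 + 0.2943i + 0.6384j + 0.7048k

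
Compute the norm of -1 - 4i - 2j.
√21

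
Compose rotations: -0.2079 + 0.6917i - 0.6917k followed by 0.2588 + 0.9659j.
-0.0538 - 0.4891i - 0.2008j - 0.8471k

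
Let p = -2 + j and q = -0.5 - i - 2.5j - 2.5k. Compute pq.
3.5 - 0.5i + 4.5j + 6k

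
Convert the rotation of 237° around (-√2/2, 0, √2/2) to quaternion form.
-0.4772 - 0.6214i + 0.6214k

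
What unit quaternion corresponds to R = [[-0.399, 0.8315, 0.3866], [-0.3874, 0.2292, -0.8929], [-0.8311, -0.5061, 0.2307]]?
0.515 + 0.1878i + 0.5911j - 0.5917k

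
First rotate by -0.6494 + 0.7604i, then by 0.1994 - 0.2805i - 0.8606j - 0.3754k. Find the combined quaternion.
0.0838 + 0.3338i + 0.2734j + 0.8982k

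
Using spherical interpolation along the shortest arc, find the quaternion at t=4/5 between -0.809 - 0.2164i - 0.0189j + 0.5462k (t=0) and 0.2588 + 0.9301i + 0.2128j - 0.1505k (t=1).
-0.4167 - 0.8506i - 0.1872j + 0.2605k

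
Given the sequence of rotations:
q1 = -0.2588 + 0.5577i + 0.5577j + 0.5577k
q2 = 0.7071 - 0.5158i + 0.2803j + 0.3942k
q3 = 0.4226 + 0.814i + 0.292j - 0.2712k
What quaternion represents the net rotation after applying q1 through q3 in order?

q2 · q1 = -0.2715 + 0.4643i + 0.8293j - 0.1517k
q3 · q2 · q1 = -0.776 + 0.1558i + 0.2687j + 0.549k
-0.776 + 0.1558i + 0.2687j + 0.549k


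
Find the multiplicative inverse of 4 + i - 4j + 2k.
0.1081 - 0.027i + 0.1081j - 0.0541k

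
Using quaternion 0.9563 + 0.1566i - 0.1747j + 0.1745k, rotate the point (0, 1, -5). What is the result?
(1.009, 2.692, -4.211)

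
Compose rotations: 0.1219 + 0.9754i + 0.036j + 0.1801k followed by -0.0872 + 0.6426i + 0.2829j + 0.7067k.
-0.7749 + 0.0188i + 0.6049j - 0.1824k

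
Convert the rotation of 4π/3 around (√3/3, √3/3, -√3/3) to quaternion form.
-0.5 + 0.5i + 0.5j - 0.5k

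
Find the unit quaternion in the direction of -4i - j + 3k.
-0.7845i - 0.1961j + 0.5883k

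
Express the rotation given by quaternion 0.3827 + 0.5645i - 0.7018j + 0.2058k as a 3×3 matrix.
[[-0.0698, -0.9499, -0.3048], [-0.6348, 0.278, -0.7209], [0.7695, 0.1432, -0.6224]]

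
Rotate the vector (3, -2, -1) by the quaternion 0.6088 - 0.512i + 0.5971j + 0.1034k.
(1.65, -3.112, -1.262)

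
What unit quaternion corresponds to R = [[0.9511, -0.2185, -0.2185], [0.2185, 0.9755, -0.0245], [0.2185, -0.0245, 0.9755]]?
0.9877 - 0.1106j + 0.1106k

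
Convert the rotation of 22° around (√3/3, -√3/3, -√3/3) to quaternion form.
0.9816 + 0.1102i - 0.1102j - 0.1102k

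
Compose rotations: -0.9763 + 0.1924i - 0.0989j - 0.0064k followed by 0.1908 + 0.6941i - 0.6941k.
-0.3243 - 0.7096i - 0.148j + 0.6078k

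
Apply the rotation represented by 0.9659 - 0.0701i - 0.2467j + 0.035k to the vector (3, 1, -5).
(5.002, 0.704, -3.08)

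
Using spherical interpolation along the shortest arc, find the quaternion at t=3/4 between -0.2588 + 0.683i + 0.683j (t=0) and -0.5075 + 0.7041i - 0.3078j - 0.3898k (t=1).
-0.5035 + 0.7994i - 0.0437j - 0.3248k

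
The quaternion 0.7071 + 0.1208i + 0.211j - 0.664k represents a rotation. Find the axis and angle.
axis = (0.1708, 0.2984, -0.939), θ = π/2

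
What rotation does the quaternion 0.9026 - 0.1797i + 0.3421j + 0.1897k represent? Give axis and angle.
axis = (-0.4174, 0.7947, 0.4407), θ = 51°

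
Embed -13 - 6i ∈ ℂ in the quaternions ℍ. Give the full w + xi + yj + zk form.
-13 - 6i + 0j + 0k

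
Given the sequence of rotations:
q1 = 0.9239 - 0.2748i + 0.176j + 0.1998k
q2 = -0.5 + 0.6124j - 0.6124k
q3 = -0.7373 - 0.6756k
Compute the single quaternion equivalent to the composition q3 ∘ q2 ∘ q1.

q2 · q1 = -0.4474 + 0.3675i + 0.6461j - 0.4974k
q3 · q2 · q1 = -0.0062 + 0.1655i - 0.7247j + 0.669k
-0.0062 + 0.1655i - 0.7247j + 0.669k


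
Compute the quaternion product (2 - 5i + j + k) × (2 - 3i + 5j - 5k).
-11 - 26i - 16j - 30k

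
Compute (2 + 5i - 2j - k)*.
2 - 5i + 2j + k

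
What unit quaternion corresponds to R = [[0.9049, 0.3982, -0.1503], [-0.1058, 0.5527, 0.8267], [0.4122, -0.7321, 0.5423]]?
0.866 - 0.45i - 0.1624j - 0.1455k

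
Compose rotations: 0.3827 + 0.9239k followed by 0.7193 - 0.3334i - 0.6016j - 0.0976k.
0.3654 - 0.6834i + 0.0778j + 0.6272k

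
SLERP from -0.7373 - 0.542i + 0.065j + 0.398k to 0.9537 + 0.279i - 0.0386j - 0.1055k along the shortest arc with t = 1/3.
-0.8289 - 0.4643i + 0.0574j + 0.3068k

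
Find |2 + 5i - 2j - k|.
√34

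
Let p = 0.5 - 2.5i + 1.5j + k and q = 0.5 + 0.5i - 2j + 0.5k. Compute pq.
4 + 1.75i + 1.5j + 5k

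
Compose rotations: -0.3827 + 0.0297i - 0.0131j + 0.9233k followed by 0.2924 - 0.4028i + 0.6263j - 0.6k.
0.4622 + 0.7332i + 0.1106j + 0.4863k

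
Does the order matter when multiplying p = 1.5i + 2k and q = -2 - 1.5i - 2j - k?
Yes: pq = 4.25 + i - 1.5j - 7k ≠ 4.25 - 7i + 1.5j - k = qp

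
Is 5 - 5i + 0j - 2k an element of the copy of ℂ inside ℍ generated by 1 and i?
No. The quaternion 5 - 5i - 2k has j-coefficient y = 0 and k-coefficient z = -2, not both zero, so it does not lie in the complex subalgebra spanned by 1 and i.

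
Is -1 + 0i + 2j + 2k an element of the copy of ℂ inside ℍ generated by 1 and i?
No. The quaternion -1 + 2j + 2k has j-coefficient y = 2 and k-coefficient z = 2, not both zero, so it does not lie in the complex subalgebra spanned by 1 and i.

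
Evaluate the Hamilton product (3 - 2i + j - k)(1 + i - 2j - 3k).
4 - 4i - 12j - 7k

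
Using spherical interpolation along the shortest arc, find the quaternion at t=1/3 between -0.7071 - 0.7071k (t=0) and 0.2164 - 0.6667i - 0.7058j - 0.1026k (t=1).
-0.6979 + 0.3188i + 0.3375j - 0.5454k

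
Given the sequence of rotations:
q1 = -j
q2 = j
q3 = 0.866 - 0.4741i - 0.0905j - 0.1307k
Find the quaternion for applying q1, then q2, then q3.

q2 · q1 = 1
q3 · q2 · q1 = 0.866 - 0.4741i - 0.0905j - 0.1307k
0.866 - 0.4741i - 0.0905j - 0.1307k


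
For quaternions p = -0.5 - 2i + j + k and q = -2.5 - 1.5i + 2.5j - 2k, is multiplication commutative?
No: pq = -2.25 + 1.25i - 9.25j - 5k ≠ -2.25 + 10.25i + 1.75j + 2k = qp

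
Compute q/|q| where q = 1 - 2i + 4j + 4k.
0.1644 - 0.3288i + 0.6576j + 0.6576k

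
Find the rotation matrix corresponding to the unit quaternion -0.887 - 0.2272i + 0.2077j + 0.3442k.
[[0.6768, 0.5162, -0.5249], [-0.705, 0.6598, -0.2601], [0.2121, 0.546, 0.8105]]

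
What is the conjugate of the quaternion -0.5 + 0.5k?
-0.5 - 0.5k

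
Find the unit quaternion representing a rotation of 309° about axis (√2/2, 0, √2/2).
-0.9026 + 0.3044i + 0.3044k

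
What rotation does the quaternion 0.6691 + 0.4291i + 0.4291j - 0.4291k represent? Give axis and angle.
axis = (√3/3, √3/3, -√3/3), θ = 96°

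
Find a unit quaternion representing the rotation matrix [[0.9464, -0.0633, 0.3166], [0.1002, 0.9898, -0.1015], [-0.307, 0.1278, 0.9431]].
0.9848 + 0.0582i + 0.1583j + 0.0415k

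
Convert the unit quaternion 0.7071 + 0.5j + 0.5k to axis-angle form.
axis = (0, √2/2, √2/2), θ = π/2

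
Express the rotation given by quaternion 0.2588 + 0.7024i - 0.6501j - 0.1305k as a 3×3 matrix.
[[0.1207, -0.8457, -0.5198], [-0.9808, -0.0208, -0.1939], [0.1532, 0.5332, -0.832]]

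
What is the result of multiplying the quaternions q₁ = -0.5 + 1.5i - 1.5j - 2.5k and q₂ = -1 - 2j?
-2.5 - 6.5i + 2.5j - 0.5k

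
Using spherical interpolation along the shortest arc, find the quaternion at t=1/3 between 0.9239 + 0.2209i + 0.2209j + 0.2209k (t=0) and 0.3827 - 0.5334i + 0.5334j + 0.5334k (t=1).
0.8436 - 0.0479i + 0.3782j + 0.3782k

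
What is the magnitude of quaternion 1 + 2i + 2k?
3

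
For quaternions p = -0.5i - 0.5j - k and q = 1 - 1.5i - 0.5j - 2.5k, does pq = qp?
No: pq = -3.5 + 0.25i - 0.25j - 1.5k ≠ -3.5 - 1.25i - 0.75j - 0.5k = qp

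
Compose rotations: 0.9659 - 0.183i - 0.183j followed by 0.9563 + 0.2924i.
0.9772 + 0.1074i - 0.175j - 0.0535k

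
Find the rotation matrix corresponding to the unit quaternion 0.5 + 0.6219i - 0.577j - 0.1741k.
[[0.2735, -0.5436, -0.7935], [-0.8918, 0.1659, -0.421], [0.3605, 0.8228, -0.4394]]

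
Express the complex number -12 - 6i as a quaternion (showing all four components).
-12 - 6i + 0j + 0k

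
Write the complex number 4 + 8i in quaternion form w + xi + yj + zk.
4 + 8i + 0j + 0k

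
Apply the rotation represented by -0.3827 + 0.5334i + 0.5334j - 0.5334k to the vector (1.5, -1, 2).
(-2.322, 1.282, 0.46)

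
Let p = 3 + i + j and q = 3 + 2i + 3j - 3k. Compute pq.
4 + 6i + 15j - 8k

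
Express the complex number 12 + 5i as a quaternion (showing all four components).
12 + 5i + 0j + 0k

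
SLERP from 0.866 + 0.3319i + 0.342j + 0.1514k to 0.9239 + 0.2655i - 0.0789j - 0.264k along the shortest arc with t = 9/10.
0.9336 + 0.2771i - 0.0355j - 0.2244k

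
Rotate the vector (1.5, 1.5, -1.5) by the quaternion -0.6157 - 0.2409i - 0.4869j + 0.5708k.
(0.731, 0.925, -2.315)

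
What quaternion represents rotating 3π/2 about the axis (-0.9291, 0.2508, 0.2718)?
-0.7071 - 0.657i + 0.1773j + 0.1922k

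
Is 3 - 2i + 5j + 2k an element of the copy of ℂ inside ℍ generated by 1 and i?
No. The quaternion 3 - 2i + 5j + 2k has j-coefficient y = 5 and k-coefficient z = 2, not both zero, so it does not lie in the complex subalgebra spanned by 1 and i.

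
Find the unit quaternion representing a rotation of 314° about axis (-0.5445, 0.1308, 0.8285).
-0.9205 - 0.2128i + 0.0511j + 0.3237k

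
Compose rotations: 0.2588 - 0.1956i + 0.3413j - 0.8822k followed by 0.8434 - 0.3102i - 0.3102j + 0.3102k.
0.5371 - 0.0775i - 0.1268j - 0.8303k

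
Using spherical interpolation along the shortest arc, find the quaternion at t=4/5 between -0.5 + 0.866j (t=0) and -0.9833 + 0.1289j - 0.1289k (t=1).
-0.9451 + 0.3082j - 0.1088k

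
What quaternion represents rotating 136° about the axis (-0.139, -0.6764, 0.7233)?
0.3746 - 0.1289i - 0.6271j + 0.6706k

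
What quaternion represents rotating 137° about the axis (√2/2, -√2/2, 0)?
0.3665 + 0.6579i - 0.6579j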